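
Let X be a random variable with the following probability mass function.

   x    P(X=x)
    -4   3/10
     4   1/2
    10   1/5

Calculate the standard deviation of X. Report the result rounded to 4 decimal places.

E[X] = 14/5, E[X²] = 164/5
Var(X) = E[X²] − (E[X])² = 164/5 − 196/25 = 624/25
SD(X) = √(624/25) ≈ 4.9960

4.9960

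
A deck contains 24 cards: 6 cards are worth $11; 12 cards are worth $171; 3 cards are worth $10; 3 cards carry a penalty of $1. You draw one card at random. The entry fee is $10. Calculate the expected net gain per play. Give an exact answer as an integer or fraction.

E[payout] = (6/24)·11 + (12/24)·171 + (3/24)·10 + (3/24)·(-1) = 715/8
Expected profit = 715/8 − 10 = 635/8

635/8 dollars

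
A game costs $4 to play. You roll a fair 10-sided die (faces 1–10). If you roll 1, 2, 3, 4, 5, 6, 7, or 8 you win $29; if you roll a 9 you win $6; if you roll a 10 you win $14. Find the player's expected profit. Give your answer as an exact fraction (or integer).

E[payout] = (1/10)·6 + (1/10)·14 + (4/5)·29 = 126/5
Expected profit = 126/5 − 4 = 106/5

106/5 dollars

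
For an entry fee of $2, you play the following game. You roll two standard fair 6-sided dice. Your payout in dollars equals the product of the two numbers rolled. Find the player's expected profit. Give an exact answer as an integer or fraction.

Distribution of the product of the two numbers rolled: 1 w.p. 1/36, 2 w.p. 1/18, 3 w.p. 1/18, 4 w.p. 1/12, 5 w.p. 1/18, 6 w.p. 1/9, …
E[payout] = (1/36)·1 + (1/18)·2 + (1/18)·3 + (1/12)·4 + (1/18)·5 + (1/9)·6 + (1/18)·8 + (1/36)·9 + (1/18)·10 + (1/9)·12 + (1/18)·15 + (1/36)·16 + (1/18)·18 + (1/18)·20 + (1/18)·24 + (1/36)·25 + (1/18)·30 + (1/36)·36 = 49/4
Expected profit = 49/4 − 2 = 41/4

41/4 dollars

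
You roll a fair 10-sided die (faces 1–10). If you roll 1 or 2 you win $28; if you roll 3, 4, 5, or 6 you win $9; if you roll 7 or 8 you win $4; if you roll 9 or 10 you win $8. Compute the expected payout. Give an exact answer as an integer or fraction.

58/5 dollars

E[payout] = (1/5)·4 + (1/5)·8 + (2/5)·9 + (1/5)·28 = 58/5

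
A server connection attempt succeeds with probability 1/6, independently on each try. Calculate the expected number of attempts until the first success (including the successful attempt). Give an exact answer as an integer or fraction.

For a geometric distribution, E[trials] = 1/p = 1/(1/6) = 6.

6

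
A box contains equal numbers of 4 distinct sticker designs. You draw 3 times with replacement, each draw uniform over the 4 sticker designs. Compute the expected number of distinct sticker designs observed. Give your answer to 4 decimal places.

Let Xⱼ=1 if type j appears at least once. P(Xⱼ=1) = 1 − ((4−1)/4)^3 = 37/64.
E[#distinct] = 4·37/64 = 37/16.
≈ 2.3125

2.3125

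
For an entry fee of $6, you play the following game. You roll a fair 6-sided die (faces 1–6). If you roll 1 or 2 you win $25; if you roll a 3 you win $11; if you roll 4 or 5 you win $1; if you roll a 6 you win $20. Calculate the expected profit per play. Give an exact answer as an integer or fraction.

47/6 dollars

E[payout] = (1/3)·1 + (1/6)·11 + (1/6)·20 + (1/3)·25 = 83/6
Expected profit = 83/6 − 6 = 47/6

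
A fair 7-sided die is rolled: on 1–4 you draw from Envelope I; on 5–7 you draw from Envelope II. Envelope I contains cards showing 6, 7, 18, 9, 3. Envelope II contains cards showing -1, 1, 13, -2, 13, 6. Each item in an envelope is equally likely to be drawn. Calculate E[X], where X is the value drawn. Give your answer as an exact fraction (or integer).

E[X | Envelope I] = (6 + 7 + 18 + 9 + 3)/5 = 43/5
E[X | Envelope II] = (-1 + 1 + 13 − 2 + 13 + 6)/6 = 5
E[X] = (4/7)·43/5 + (3/7)·5 = 247/35

247/35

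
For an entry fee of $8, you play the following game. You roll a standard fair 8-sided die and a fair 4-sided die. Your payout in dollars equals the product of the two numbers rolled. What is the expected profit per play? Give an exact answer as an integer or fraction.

13/4 dollars

Distribution of the product of the two numbers rolled: 1 w.p. 1/32, 2 w.p. 1/16, 3 w.p. 1/16, 4 w.p. 3/32, 5 w.p. 1/32, 6 w.p. 3/32, …
E[payout] = (1/32)·1 + (1/16)·2 + (1/16)·3 + (3/32)·4 + (1/32)·5 + (3/32)·6 + (1/32)·7 + (3/32)·8 + (1/32)·9 + (1/32)·10 + (3/32)·12 + (1/32)·14 + (1/32)·15 + (1/16)·16 + (1/32)·18 + (1/32)·20 + (1/32)·21 + (1/16)·24 + (1/32)·28 + (1/32)·32 = 45/4
Expected profit = 45/4 − 8 = 13/4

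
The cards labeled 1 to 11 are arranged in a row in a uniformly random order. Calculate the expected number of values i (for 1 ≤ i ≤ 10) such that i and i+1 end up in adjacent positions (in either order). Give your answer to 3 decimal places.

1.818

For each i ∈ {1,…,10}, let Xᵢ = 1 if i and i+1 are adjacent. P(Xᵢ=1) = 2·(11−1)!/11! = 2/11.
By linearity, E[ΣXᵢ] = (10)·(2/11) = 20/11.
≈ 1.818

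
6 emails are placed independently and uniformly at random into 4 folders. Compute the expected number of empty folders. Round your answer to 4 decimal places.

Let Xⱼ=1 if folder j is empty. P(Xⱼ=1) = ((4-1)/4)^6 = 729/4096.
By linearity, E[#empty] = 4·729/4096 = 729/1024.
≈ 0.7119

0.7119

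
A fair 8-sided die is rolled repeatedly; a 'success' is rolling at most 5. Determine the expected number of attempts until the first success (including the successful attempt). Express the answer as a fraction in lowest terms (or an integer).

8/5

For a geometric distribution, E[trials] = 1/p = 1/(5/8) = 8/5.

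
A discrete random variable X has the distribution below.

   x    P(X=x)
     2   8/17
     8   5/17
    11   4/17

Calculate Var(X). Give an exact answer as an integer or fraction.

E[X] = (8/17)·2 + (5/17)·8 + (4/17)·11 = 100/17
E[X²] = (8/17)·4 + (5/17)·64 + (4/17)·121 = 836/17
Var(X) = 836/17 − (100/17)² = 4212/289

4212/289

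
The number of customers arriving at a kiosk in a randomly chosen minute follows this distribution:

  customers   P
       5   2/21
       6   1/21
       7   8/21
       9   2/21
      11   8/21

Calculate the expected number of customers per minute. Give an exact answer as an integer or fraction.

E[X] = (2/21)·5 + (1/21)·6 + (8/21)·7 + (2/21)·9 + (8/21)·11
     = 178/21

178/21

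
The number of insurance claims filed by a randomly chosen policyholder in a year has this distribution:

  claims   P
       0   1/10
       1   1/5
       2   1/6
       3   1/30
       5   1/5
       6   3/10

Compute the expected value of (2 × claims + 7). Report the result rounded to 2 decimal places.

E[2x+7] = (1/10)·7 + (1/5)·9 + (1/6)·11 + (1/30)·13 + (1/5)·17 + (3/10)·19
     = 208/15 ≈ 13.87

13.87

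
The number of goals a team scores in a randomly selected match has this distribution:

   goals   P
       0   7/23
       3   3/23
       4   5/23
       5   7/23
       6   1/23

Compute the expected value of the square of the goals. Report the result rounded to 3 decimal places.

E[X²] = (7/23)·0 + (3/23)·9 + (5/23)·16 + (7/23)·25 + (1/23)·36
     = 318/23 ≈ 13.826

13.826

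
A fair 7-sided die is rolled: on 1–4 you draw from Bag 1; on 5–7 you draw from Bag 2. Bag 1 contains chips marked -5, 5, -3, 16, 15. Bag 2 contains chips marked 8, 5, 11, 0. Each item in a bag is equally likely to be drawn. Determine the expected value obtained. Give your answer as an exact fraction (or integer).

E[X | Bag 1] = (-5 + 5 − 3 + 16 + 15)/5 = 28/5
E[X | Bag 2] = (8 + 5 + 11 + 0)/4 = 6
E[X] = (4/7)·28/5 + (3/7)·6 = 202/35

202/35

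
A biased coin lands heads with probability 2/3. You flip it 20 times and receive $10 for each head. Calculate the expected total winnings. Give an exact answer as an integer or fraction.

E[#heads] = 20·2/3 = 40/3 (linearity over flips).
E[winnings] = 10·40/3 = 400/3.

400/3 dollars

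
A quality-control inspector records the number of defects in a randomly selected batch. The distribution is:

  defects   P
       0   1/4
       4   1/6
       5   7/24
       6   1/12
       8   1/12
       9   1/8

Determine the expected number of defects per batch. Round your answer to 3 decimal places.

4.417

E[X] = (1/4)·0 + (1/6)·4 + (7/24)·5 + (1/12)·6 + (1/12)·8 + (1/8)·9
     = 53/12 ≈ 4.417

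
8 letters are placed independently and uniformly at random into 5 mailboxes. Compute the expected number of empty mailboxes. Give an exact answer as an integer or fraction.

65536/78125

Let Xⱼ=1 if mailbox j is empty. P(Xⱼ=1) = ((5-1)/5)^8 = 65536/390625.
By linearity, E[#empty] = 5·65536/390625 = 65536/78125.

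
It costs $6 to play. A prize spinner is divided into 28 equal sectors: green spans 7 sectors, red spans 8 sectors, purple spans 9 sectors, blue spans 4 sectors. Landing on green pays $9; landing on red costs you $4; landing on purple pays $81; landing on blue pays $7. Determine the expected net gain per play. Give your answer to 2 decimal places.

E[payout] = (7/28)·9 + (8/28)·(-4) + (9/28)·81 + (4/28)·7 = 197/7
Expected profit = 197/7 − 6 = 155/7 ≈ $22.14

$22.14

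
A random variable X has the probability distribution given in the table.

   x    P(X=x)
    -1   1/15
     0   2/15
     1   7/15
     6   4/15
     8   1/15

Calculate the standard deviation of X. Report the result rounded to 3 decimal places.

E[X] = 38/15, E[X²] = 72/5
Var(X) = E[X²] − (E[X])² = 72/5 − 1444/225 = 1796/225
SD(X) = √(1796/225) ≈ 2.825

2.825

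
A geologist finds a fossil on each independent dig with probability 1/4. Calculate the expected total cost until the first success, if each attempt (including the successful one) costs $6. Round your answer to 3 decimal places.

$24.000

E[#attempts] = 1/p = 4; E[cost] = 6·4 = 24.
≈ 24.000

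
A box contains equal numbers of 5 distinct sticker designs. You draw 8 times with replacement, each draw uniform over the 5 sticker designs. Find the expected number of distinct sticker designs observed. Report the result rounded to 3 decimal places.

4.161

Let Xⱼ=1 if type j appears at least once. P(Xⱼ=1) = 1 − ((5−1)/5)^8 = 325089/390625.
E[#distinct] = 5·325089/390625 = 325089/78125.
≈ 4.161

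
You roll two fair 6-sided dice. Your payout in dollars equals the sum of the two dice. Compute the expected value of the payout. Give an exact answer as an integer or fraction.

Distribution of the sum of the two dice: 2 w.p. 1/36, 3 w.p. 1/18, 4 w.p. 1/12, 5 w.p. 1/9, 6 w.p. 5/36, 7 w.p. 1/6, …
E[payout] = (1/36)·2 + (1/18)·3 + (1/12)·4 + (1/9)·5 + (5/36)·6 + (1/6)·7 + (5/36)·8 + (1/9)·9 + (1/12)·10 + (1/18)·11 + (1/36)·12 = 7

$7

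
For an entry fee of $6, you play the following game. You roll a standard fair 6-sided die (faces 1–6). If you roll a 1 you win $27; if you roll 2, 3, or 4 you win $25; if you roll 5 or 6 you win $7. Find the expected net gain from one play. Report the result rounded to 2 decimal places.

E[payout] = (1/3)·7 + (1/2)·25 + (1/6)·27 = 58/3
Expected profit = 58/3 − 6 = 40/3 ≈ $13.33

$13.33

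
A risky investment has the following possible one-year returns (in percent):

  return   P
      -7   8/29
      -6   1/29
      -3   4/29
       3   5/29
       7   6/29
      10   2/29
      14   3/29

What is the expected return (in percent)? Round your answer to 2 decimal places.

1.55

E[X] = (8/29)·(-7) + (1/29)·(-6) + (4/29)·(-3) + (5/29)·3 + (6/29)·7 + (2/29)·10 + (3/29)·14
     = 45/29 ≈ 1.55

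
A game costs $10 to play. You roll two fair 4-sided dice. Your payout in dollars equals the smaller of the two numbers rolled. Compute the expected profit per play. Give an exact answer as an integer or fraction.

Distribution of the smaller of the two numbers rolled: 1 w.p. 7/16, 2 w.p. 5/16, 3 w.p. 3/16, 4 w.p. 1/16
E[payout] = (7/16)·1 + (5/16)·2 + (3/16)·3 + (1/16)·4 = 15/8
Expected profit = 15/8 − 10 = -65/8

-65/8 dollars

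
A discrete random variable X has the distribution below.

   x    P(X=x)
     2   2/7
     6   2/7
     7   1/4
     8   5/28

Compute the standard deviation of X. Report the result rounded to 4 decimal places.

2.2910

E[X] = 153/28, E[X²] = 983/28
Var(X) = E[X²] − (E[X])² = 983/28 − 23409/784 = 4115/784
SD(X) = √(4115/784) ≈ 2.2910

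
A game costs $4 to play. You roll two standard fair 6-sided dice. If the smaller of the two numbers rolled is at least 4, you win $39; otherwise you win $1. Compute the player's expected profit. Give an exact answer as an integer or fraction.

13/2 dollars

E[payout] = (3/4)·1 + (1/4)·39 = 21/2
Expected profit = 21/2 − 4 = 13/2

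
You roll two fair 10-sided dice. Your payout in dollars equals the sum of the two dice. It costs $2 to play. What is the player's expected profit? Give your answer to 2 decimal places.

$9.00

Distribution of the sum of the two dice: 2 w.p. 1/100, 3 w.p. 1/50, 4 w.p. 3/100, 5 w.p. 1/25, 6 w.p. 1/20, 7 w.p. 3/50, …
E[payout] = (1/100)·2 + (1/50)·3 + (3/100)·4 + (1/25)·5 + (1/20)·6 + (3/50)·7 + (7/100)·8 + (2/25)·9 + (9/100)·10 + (1/10)·11 + (9/100)·12 + (2/25)·13 + (7/100)·14 + (3/50)·15 + (1/20)·16 + (1/25)·17 + (3/100)·18 + (1/50)·19 + (1/100)·20 = 11
Expected profit = 11 − 2 = 9 ≈ $9.00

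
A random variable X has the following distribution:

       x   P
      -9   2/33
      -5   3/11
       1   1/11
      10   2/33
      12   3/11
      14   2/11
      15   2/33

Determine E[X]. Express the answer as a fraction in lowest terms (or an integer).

E[X] = (2/33)·(-9) + (3/11)·(-5) + (1/11)·1 + (2/33)·10 + (3/11)·12 + (2/11)·14 + (2/33)·15
     = 182/33

182/33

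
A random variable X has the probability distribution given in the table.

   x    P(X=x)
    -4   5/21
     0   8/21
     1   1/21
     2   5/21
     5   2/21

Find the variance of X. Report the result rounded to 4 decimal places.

E[X] = (5/21)·(-4) + (8/21)·0 + (1/21)·1 + (5/21)·2 + (2/21)·5 = 1/21
E[X²] = (5/21)·16 + (8/21)·0 + (1/21)·1 + (5/21)·4 + (2/21)·25 = 151/21
Var(X) = 151/21 − (1/21)² = 3170/441 ≈ 7.1882

7.1882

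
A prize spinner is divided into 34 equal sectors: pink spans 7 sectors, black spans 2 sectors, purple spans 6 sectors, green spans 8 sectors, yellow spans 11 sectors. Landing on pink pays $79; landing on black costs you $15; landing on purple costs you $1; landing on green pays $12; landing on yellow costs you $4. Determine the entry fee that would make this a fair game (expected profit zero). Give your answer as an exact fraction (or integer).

569/34 dollars

E[payout] = (7/34)·79 + (2/34)·(-15) + (6/34)·(-1) + (8/34)·12 + (11/34)·(-4) = 569/34
Fair fee = E[payout] = 569/34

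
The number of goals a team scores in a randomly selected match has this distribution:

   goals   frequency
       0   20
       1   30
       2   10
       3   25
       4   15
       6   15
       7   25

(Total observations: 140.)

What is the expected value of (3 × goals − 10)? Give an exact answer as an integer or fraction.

-5/14

Total = 140, so P(goals=0) = 20/140, etc.
E[3x-10] = (1/7)·(-10) + (3/14)·(-7) + (1/14)·(-4) + (5/28)·(-1) + (3/28)·2 + (3/28)·8 + (5/28)·11
     = -5/14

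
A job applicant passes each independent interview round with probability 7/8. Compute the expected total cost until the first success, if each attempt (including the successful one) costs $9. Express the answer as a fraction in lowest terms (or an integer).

72/7 dollars

E[#attempts] = 1/p = 8/7; E[cost] = 9·8/7 = 72/7.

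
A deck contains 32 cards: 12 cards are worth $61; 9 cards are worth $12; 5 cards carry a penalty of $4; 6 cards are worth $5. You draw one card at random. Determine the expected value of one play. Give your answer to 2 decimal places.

E[payout] = (12/32)·61 + (9/32)·12 + (5/32)·(-4) + (6/32)·5 = 425/16
≈ $26.56

$26.56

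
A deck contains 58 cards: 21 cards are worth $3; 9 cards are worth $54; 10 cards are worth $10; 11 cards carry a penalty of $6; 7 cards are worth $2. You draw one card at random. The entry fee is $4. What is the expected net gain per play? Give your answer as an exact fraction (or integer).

365/58 dollars

E[payout] = (21/58)·3 + (9/58)·54 + (10/58)·10 + (11/58)·(-6) + (7/58)·2 = 597/58
Expected profit = 597/58 − 4 = 365/58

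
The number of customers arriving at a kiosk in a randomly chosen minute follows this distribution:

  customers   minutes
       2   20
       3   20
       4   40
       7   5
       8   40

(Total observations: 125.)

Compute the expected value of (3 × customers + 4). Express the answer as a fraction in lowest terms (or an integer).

469/25

Total = 125, so P(customers=2) = 20/125, etc.
E[3x+4] = (4/25)·10 + (4/25)·13 + (8/25)·16 + (1/25)·25 + (8/25)·28
     = 469/25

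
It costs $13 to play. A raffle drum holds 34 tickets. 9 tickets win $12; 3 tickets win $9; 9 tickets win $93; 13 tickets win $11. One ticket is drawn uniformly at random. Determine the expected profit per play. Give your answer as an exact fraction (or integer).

E[payout] = (9/34)·12 + (3/34)·9 + (9/34)·93 + (13/34)·11 = 1115/34
Expected profit = 1115/34 − 13 = 673/34

673/34 dollars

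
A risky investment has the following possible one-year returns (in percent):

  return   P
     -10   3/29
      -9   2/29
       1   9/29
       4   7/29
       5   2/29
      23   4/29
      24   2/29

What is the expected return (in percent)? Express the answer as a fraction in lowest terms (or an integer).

E[X] = (3/29)·(-10) + (2/29)·(-9) + (9/29)·1 + (7/29)·4 + (2/29)·5 + (4/29)·23 + (2/29)·24
     = 139/29

139/29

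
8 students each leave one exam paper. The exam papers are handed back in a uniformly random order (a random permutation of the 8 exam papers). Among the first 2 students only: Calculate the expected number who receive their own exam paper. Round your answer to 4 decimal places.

Let Xᵢ = 1 if person i gets their own exam paper. For each i, P(Xᵢ=1) = 1/8.
By linearity of expectation, E[X₁+…+X_2] = 2·(1/8) = 1/4.
≈ 0.2500

0.2500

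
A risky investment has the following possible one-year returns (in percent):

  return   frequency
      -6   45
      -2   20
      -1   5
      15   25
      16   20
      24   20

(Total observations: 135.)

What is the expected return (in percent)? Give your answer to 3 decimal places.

6.370

Total = 135, so P(return=-6) = 45/135, etc.
E[X] = (1/3)·(-6) + (4/27)·(-2) + (1/27)·(-1) + (5/27)·15 + (4/27)·16 + (4/27)·24
     = 172/27 ≈ 6.370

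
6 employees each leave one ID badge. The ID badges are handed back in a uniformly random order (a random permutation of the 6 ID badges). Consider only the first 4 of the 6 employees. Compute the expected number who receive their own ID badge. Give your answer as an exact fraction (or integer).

Let Xᵢ = 1 if person i gets their own ID badge. For each i, P(Xᵢ=1) = 1/6.
By linearity of expectation, E[X₁+…+X_4] = 4·(1/6) = 2/3.

2/3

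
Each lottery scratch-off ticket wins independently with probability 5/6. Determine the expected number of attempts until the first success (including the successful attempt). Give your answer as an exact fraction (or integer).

For a geometric distribution, E[trials] = 1/p = 1/(5/6) = 6/5.

6/5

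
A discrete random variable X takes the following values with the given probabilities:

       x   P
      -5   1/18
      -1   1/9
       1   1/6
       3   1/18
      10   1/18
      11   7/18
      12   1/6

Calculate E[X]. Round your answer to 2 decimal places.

E[X] = (1/18)·(-5) + (1/9)·(-1) + (1/6)·1 + (1/18)·3 + (1/18)·10 + (7/18)·11 + (1/6)·12
     = 61/9 ≈ 6.78

6.78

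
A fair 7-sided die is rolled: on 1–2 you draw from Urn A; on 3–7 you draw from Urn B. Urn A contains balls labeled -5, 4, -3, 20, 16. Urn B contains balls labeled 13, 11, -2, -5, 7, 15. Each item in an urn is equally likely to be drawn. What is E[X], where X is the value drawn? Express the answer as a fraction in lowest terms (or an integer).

E[X | Urn A] = (-5 + 4 − 3 + 20 + 16)/5 = 32/5
E[X | Urn B] = (13 + 11 − 2 − 5 + 7 + 15)/6 = 13/2
E[X] = (2/7)·32/5 + (5/7)·13/2 = 453/70

453/70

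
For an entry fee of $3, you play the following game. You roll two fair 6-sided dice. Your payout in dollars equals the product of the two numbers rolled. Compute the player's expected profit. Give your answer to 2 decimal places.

$9.25

Distribution of the product of the two numbers rolled: 1 w.p. 1/36, 2 w.p. 1/18, 3 w.p. 1/18, 4 w.p. 1/12, 5 w.p. 1/18, 6 w.p. 1/9, …
E[payout] = (1/36)·1 + (1/18)·2 + (1/18)·3 + (1/12)·4 + (1/18)·5 + (1/9)·6 + (1/18)·8 + (1/36)·9 + (1/18)·10 + (1/9)·12 + (1/18)·15 + (1/36)·16 + (1/18)·18 + (1/18)·20 + (1/18)·24 + (1/36)·25 + (1/18)·30 + (1/36)·36 = 49/4
Expected profit = 49/4 − 3 = 37/4 ≈ $9.25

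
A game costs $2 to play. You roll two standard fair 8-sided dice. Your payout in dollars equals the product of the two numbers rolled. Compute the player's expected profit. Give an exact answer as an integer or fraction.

Distribution of the product of the two numbers rolled: 1 w.p. 1/64, 2 w.p. 1/32, 3 w.p. 1/32, 4 w.p. 3/64, 5 w.p. 1/32, 6 w.p. 1/16, …
E[payout] = (1/64)·1 + (1/32)·2 + (1/32)·3 + (3/64)·4 + (1/32)·5 + (1/16)·6 + (1/32)·7 + (1/16)·8 + (1/64)·9 + (1/32)·10 + (1/16)·12 + (1/32)·14 + (1/32)·15 + (3/64)·16 + (1/32)·18 + (1/32)·20 + (1/32)·21 + (1/16)·24 + (1/64)·25 + (1/32)·28 + (1/32)·30 + (1/32)·32 + (1/32)·35 + (1/64)·36 + (1/32)·40 + (1/32)·42 + (1/32)·48 + (1/64)·49 + (1/32)·56 + (1/64)·64 = 81/4
Expected profit = 81/4 − 2 = 73/4

73/4 dollars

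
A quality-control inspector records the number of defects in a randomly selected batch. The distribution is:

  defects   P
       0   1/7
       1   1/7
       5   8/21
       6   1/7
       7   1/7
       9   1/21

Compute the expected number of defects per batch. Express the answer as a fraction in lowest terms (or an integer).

13/3

E[X] = (1/7)·0 + (1/7)·1 + (8/21)·5 + (1/7)·6 + (1/7)·7 + (1/21)·9
     = 13/3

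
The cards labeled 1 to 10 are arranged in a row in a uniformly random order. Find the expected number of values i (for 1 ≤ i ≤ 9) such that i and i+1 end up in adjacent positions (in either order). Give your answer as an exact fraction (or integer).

9/5

For each i ∈ {1,…,9}, let Xᵢ = 1 if i and i+1 are adjacent. P(Xᵢ=1) = 2·(10−1)!/10! = 2/10.
By linearity, E[ΣXᵢ] = (9)·(2/10) = 9/5.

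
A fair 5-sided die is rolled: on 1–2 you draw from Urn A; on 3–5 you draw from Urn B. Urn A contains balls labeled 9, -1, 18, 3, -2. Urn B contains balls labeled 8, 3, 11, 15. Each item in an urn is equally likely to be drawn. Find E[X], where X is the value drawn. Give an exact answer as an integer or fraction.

E[X | Urn A] = (9 − 1 + 18 + 3 − 2)/5 = 27/5
E[X | Urn B] = (8 + 3 + 11 + 15)/4 = 37/4
E[X] = (2/5)·27/5 + (3/5)·37/4 = 771/100

771/100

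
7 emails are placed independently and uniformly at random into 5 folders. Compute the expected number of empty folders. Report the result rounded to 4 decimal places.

1.0486

Let Xⱼ=1 if folder j is empty. P(Xⱼ=1) = ((5-1)/5)^7 = 16384/78125.
By linearity, E[#empty] = 5·16384/78125 = 16384/15625.
≈ 1.0486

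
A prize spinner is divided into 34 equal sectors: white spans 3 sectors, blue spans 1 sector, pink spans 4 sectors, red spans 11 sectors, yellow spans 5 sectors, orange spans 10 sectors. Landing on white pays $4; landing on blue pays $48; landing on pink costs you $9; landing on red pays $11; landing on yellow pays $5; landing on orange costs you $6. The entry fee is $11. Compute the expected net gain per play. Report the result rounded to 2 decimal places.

E[payout] = (3/34)·4 + (1/34)·48 + (4/34)·(-9) + (11/34)·11 + (5/34)·5 + (10/34)·(-6) = 55/17
Expected profit = 55/17 − 11 = -132/17 ≈ -$7.76

-$7.76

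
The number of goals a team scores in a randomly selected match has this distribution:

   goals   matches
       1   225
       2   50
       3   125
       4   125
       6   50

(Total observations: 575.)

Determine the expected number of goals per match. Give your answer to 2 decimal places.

2.61

Total = 575, so P(goals=1) = 225/575, etc.
E[X] = (9/23)·1 + (2/23)·2 + (5/23)·3 + (5/23)·4 + (2/23)·6
     = 60/23 ≈ 2.61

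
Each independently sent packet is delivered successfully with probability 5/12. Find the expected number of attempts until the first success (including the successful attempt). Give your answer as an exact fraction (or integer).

For a geometric distribution, E[trials] = 1/p = 1/(5/12) = 12/5.

12/5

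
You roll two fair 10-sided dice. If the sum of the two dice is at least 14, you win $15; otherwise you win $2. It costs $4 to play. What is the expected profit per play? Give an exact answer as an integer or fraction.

41/25 dollars

E[payout] = (18/25)·2 + (7/25)·15 = 141/25
Expected profit = 141/25 − 4 = 41/25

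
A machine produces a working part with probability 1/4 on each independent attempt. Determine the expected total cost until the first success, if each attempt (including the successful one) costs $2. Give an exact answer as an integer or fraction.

$8

E[#attempts] = 1/p = 4; E[cost] = 2·4 = 8.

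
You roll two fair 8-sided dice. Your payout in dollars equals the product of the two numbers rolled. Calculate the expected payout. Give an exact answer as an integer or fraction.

81/4 dollars

Distribution of the product of the two numbers rolled: 1 w.p. 1/64, 2 w.p. 1/32, 3 w.p. 1/32, 4 w.p. 3/64, 5 w.p. 1/32, 6 w.p. 1/16, …
E[payout] = (1/64)·1 + (1/32)·2 + (1/32)·3 + (3/64)·4 + (1/32)·5 + (1/16)·6 + (1/32)·7 + (1/16)·8 + (1/64)·9 + (1/32)·10 + (1/16)·12 + (1/32)·14 + (1/32)·15 + (3/64)·16 + (1/32)·18 + (1/32)·20 + (1/32)·21 + (1/16)·24 + (1/64)·25 + (1/32)·28 + (1/32)·30 + (1/32)·32 + (1/32)·35 + (1/64)·36 + (1/32)·40 + (1/32)·42 + (1/32)·48 + (1/64)·49 + (1/32)·56 + (1/64)·64 = 81/4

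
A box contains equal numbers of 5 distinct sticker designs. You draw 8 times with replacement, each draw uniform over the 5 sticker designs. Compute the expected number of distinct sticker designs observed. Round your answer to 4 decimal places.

Let Xⱼ=1 if type j appears at least once. P(Xⱼ=1) = 1 − ((5−1)/5)^8 = 325089/390625.
E[#distinct] = 5·325089/390625 = 325089/78125.
≈ 4.1611

4.1611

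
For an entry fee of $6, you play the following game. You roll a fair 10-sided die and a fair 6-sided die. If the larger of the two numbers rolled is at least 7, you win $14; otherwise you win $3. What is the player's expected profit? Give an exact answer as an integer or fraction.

E[payout] = (3/5)·3 + (2/5)·14 = 37/5
Expected profit = 37/5 − 6 = 7/5

7/5 dollars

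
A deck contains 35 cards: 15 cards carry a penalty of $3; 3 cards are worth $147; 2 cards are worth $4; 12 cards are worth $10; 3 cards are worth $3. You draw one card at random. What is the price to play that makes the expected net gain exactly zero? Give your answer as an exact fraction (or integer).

E[payout] = (15/35)·(-3) + (3/35)·147 + (2/35)·4 + (12/35)·10 + (3/35)·3 = 533/35
Fair fee = E[payout] = 533/35

533/35 dollars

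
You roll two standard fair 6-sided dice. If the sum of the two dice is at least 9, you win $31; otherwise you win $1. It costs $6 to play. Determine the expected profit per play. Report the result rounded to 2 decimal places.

$3.33

E[payout] = (13/18)·1 + (5/18)·31 = 28/3
Expected profit = 28/3 − 6 = 10/3 ≈ $3.33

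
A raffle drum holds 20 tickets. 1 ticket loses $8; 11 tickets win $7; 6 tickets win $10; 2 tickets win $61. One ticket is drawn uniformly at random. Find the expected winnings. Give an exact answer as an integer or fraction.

E[payout] = (1/20)·(-8) + (11/20)·7 + (6/20)·10 + (2/20)·61 = 251/20

251/20 dollars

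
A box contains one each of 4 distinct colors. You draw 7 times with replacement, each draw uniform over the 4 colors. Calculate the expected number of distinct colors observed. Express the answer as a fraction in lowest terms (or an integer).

Let Xⱼ=1 if type j appears at least once. P(Xⱼ=1) = 1 − ((4−1)/4)^7 = 14197/16384.
E[#distinct] = 4·14197/16384 = 14197/4096.

14197/4096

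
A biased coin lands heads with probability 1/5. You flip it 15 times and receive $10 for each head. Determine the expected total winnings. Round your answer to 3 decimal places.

E[#heads] = 15·1/5 = 3 (linearity over flips).
E[winnings] = 10·3 = 30.
≈ 30.000

$30.000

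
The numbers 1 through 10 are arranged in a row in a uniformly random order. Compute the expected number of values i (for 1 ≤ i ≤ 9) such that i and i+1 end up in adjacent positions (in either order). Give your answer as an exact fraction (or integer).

9/5

For each i ∈ {1,…,9}, let Xᵢ = 1 if i and i+1 are adjacent. P(Xᵢ=1) = 2·(10−1)!/10! = 2/10.
By linearity, E[ΣXᵢ] = (9)·(2/10) = 9/5.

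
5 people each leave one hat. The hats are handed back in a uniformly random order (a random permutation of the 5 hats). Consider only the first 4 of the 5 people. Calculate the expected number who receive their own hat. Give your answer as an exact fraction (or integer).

Let Xᵢ = 1 if person i gets their own hat. For each i, P(Xᵢ=1) = 1/5.
By linearity of expectation, E[X₁+…+X_4] = 4·(1/5) = 4/5.

4/5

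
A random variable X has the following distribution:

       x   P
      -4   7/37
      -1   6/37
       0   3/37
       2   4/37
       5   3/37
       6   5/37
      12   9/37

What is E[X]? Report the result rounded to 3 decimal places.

3.432

E[X] = (7/37)·(-4) + (6/37)·(-1) + (3/37)·0 + (4/37)·2 + (3/37)·5 + (5/37)·6 + (9/37)·12
     = 127/37 ≈ 3.432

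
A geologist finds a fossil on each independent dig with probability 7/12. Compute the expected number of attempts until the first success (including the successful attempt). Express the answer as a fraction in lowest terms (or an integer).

For a geometric distribution, E[trials] = 1/p = 1/(7/12) = 12/7.

12/7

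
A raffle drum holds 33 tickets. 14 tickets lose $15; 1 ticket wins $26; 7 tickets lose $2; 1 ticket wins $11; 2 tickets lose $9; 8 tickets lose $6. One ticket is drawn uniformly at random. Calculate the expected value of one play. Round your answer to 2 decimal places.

E[payout] = (14/33)·(-15) + (1/33)·26 + (7/33)·(-2) + (1/33)·11 + (2/33)·(-9) + (8/33)·(-6) = -23/3
≈ -$7.67

-$7.67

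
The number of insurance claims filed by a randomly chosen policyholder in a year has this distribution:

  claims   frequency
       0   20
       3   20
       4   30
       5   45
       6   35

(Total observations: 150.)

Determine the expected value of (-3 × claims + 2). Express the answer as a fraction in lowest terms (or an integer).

Total = 150, so P(claims=0) = 20/150, etc.
E[-3x+2] = (2/15)·2 + (2/15)·(-7) + (1/5)·(-10) + (3/10)·(-13) + (7/30)·(-16)
     = -103/10

-103/10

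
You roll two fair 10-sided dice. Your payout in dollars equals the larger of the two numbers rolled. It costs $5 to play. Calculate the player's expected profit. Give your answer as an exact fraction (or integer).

43/20 dollars

Distribution of the larger of the two numbers rolled: 1 w.p. 1/100, 2 w.p. 3/100, 3 w.p. 1/20, 4 w.p. 7/100, 5 w.p. 9/100, 6 w.p. 11/100, …
E[payout] = (1/100)·1 + (3/100)·2 + (1/20)·3 + (7/100)·4 + (9/100)·5 + (11/100)·6 + (13/100)·7 + (3/20)·8 + (17/100)·9 + (19/100)·10 = 143/20
Expected profit = 143/20 − 5 = 43/20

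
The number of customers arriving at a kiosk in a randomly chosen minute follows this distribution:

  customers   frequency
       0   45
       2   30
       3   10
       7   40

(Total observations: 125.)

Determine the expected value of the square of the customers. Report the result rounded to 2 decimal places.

Total = 125, so P(customers=0) = 45/125, etc.
E[X²] = (9/25)·0 + (6/25)·4 + (2/25)·9 + (8/25)·49
     = 434/25 ≈ 17.36

17.36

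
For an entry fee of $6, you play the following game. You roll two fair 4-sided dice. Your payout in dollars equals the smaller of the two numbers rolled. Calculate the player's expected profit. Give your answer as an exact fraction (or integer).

Distribution of the smaller of the two numbers rolled: 1 w.p. 7/16, 2 w.p. 5/16, 3 w.p. 3/16, 4 w.p. 1/16
E[payout] = (7/16)·1 + (5/16)·2 + (3/16)·3 + (1/16)·4 = 15/8
Expected profit = 15/8 − 6 = -33/8

-33/8 dollars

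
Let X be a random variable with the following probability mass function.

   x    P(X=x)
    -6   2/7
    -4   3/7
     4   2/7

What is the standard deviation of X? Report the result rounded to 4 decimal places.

4.0608

E[X] = -16/7, E[X²] = 152/7
Var(X) = E[X²] − (E[X])² = 152/7 − 256/49 = 808/49
SD(X) = √(808/49) ≈ 4.0608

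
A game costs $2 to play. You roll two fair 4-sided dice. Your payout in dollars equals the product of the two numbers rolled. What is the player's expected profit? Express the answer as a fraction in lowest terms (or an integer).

Distribution of the product of the two numbers rolled: 1 w.p. 1/16, 2 w.p. 1/8, 3 w.p. 1/8, 4 w.p. 3/16, 6 w.p. 1/8, 8 w.p. 1/8, …
E[payout] = (1/16)·1 + (1/8)·2 + (1/8)·3 + (3/16)·4 + (1/8)·6 + (1/8)·8 + (1/16)·9 + (1/8)·12 + (1/16)·16 = 25/4
Expected profit = 25/4 − 2 = 17/4

17/4 dollars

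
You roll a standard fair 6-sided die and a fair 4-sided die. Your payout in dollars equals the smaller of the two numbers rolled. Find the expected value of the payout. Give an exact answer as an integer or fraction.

25/12 dollars

Distribution of the smaller of the two numbers rolled: 1 w.p. 3/8, 2 w.p. 7/24, 3 w.p. 5/24, 4 w.p. 1/8
E[payout] = (3/8)·1 + (7/24)·2 + (5/24)·3 + (1/8)·4 = 25/12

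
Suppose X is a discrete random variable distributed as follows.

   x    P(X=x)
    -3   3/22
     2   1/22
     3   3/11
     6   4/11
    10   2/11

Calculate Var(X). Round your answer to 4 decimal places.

14.8864

E[X] = (3/22)·(-3) + (1/22)·2 + (3/11)·3 + (4/11)·6 + (2/11)·10 = 9/2
E[X²] = (3/22)·9 + (1/22)·4 + (3/11)·9 + (4/11)·36 + (2/11)·100 = 773/22
Var(X) = 773/22 − (9/2)² = 655/44 ≈ 14.8864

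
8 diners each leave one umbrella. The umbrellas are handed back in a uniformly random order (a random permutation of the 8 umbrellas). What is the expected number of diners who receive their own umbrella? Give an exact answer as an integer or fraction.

1

Let Xᵢ = 1 if person i gets their own umbrella. For each i, P(Xᵢ=1) = 1/8.
By linearity of expectation, E[X₁+…+X_8] = 8·(1/8) = 1.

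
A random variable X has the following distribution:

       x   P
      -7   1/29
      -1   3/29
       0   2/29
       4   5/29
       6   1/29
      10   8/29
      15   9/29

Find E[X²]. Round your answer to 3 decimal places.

103.207

E[X²] = (1/29)·49 + (3/29)·1 + (2/29)·0 + (5/29)·16 + (1/29)·36 + (8/29)·100 + (9/29)·225
     = 2993/29 ≈ 103.207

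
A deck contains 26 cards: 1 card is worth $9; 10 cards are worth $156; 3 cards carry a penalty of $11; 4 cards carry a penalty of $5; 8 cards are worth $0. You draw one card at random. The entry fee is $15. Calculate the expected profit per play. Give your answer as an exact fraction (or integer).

563/13 dollars

E[payout] = (1/26)·9 + (10/26)·156 + (3/26)·(-11) + (4/26)·(-5) + (8/26)·0 = 758/13
Expected profit = 758/13 − 15 = 563/13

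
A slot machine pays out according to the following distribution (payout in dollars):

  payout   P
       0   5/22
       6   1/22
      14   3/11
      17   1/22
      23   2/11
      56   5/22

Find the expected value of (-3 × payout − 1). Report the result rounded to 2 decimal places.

-66.32

E[-3x-1] = (5/22)·(-1) + (1/22)·(-19) + (3/11)·(-43) + (1/22)·(-52) + (2/11)·(-70) + (5/22)·(-169)
     = -1459/22 ≈ -66.32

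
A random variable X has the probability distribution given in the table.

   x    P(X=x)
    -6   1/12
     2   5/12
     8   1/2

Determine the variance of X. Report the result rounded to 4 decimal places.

E[X] = (1/12)·(-6) + (5/12)·2 + (1/2)·8 = 13/3
E[X²] = (1/12)·36 + (5/12)·4 + (1/2)·64 = 110/3
Var(X) = 110/3 − (13/3)² = 161/9 ≈ 17.8889

17.8889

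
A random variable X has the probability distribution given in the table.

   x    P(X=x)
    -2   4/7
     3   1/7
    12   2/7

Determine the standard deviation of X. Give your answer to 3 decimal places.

6.111

E[X] = 19/7, E[X²] = 313/7
Var(X) = E[X²] − (E[X])² = 313/7 − 361/49 = 1830/49
SD(X) = √(1830/49) ≈ 6.111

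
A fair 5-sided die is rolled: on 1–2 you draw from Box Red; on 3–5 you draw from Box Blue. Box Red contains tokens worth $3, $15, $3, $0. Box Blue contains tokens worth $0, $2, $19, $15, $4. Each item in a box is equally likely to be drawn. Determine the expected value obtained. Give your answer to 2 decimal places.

$6.90

E[X | Box Red] = (3 + 15 + 3 + 0)/4 = 21/4
E[X | Box Blue] = (0 + 2 + 19 + 15 + 4)/5 = 8
E[X] = (2/5)·21/4 + (3/5)·8 = 69/10 ≈ 6.90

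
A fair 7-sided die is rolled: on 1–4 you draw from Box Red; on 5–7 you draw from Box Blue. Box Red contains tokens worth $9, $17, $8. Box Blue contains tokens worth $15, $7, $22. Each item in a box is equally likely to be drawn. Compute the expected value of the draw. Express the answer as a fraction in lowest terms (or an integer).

E[X | Box Red] = (9 + 17 + 8)/3 = 34/3
E[X | Box Blue] = (15 + 7 + 22)/3 = 44/3
E[X] = (4/7)·34/3 + (3/7)·44/3 = 268/21

268/21 dollars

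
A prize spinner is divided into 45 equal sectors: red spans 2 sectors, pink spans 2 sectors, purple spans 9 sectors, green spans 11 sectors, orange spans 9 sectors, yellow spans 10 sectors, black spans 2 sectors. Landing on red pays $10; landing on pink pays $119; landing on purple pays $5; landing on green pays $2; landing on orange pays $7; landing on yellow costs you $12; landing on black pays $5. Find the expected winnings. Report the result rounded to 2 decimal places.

E[payout] = (2/45)·10 + (2/45)·119 + (9/45)·5 + (11/45)·2 + (9/45)·7 + (10/45)·(-12) + (2/45)·5 = 278/45
≈ $6.18

$6.18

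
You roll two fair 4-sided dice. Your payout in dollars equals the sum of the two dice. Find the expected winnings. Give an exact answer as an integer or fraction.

Distribution of the sum of the two dice: 2 w.p. 1/16, 3 w.p. 1/8, 4 w.p. 3/16, 5 w.p. 1/4, 6 w.p. 3/16, 7 w.p. 1/8, …
E[payout] = (1/16)·2 + (1/8)·3 + (3/16)·4 + (1/4)·5 + (3/16)·6 + (1/8)·7 + (1/16)·8 = 5

$5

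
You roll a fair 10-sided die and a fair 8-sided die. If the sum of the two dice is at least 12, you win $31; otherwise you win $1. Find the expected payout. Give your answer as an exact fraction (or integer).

23/2 dollars

E[payout] = (13/20)·1 + (7/20)·31 = 23/2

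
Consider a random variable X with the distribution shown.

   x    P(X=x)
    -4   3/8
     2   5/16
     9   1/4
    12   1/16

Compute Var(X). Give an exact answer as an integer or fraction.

E[X] = (3/8)·(-4) + (5/16)·2 + (1/4)·9 + (1/16)·12 = 17/8
E[X²] = (3/8)·16 + (5/16)·4 + (1/4)·81 + (1/16)·144 = 73/2
Var(X) = 73/2 − (17/8)² = 2047/64

2047/64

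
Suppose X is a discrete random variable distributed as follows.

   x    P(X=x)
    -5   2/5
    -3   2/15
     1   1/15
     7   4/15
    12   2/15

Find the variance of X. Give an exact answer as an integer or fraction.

E[X] = (2/5)·(-5) + (2/15)·(-3) + (1/15)·1 + (4/15)·7 + (2/15)·12 = 17/15
E[X²] = (2/5)·25 + (2/15)·9 + (1/15)·1 + (4/15)·49 + (2/15)·144 = 653/15
Var(X) = 653/15 − (17/15)² = 9506/225

9506/225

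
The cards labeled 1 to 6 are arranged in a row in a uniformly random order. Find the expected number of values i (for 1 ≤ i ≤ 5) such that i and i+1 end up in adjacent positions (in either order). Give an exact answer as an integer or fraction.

For each i ∈ {1,…,5}, let Xᵢ = 1 if i and i+1 are adjacent. P(Xᵢ=1) = 2·(6−1)!/6! = 2/6.
By linearity, E[ΣXᵢ] = (5)·(2/6) = 5/3.

5/3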